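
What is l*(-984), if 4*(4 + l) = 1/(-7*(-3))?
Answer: 27470/7 ≈ 3924.3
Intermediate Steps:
l = -335/84 (l = -4 + 1/(4*((-7*(-3)))) = -4 + (1/4)/21 = -4 + (1/4)*(1/21) = -4 + 1/84 = -335/84 ≈ -3.9881)
l*(-984) = -335/84*(-984) = 27470/7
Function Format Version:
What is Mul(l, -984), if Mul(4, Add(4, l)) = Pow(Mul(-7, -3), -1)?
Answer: Rational(27470, 7) ≈ 3924.3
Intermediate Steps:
l = Rational(-335, 84) (l = Add(-4, Mul(Rational(1, 4), Pow(Mul(-7, -3), -1))) = Add(-4, Mul(Rational(1, 4), Pow(21, -1))) = Add(-4, Mul(Rational(1, 4), Rational(1, 21))) = Add(-4, Rational(1, 84)) = Rational(-335, 84) ≈ -3.9881)
Mul(l, -984) = Mul(Rational(-335, 84), -984) = Rational(27470, 7)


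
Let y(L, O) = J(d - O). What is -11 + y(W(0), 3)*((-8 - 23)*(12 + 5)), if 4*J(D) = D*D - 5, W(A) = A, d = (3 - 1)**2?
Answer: 516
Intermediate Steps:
d = 4 (d = 2**2 = 4)
J(D) = -5/4 + D**2/4 (J(D) = (D*D - 5)/4 = (D**2 - 5)/4 = (-5 + D**2)/4 = -5/4 + D**2/4)
y(L, O) = -5/4 + (4 - O)**2/4
-11 + y(W(0), 3)*((-8 - 23)*(12 + 5)) = -11 + (-5/4 + (-4 + 3)**2/4)*((-8 - 23)*(12 + 5)) = -11 + (-5/4 + (1/4)*(-1)**2)*(-31*17) = -11 + (-5/4 + (1/4)*1)*(-527) = -11 + (-5/4 + 1/4)*(-527) = -11 - 1*(-527) = -11 + 527 = 516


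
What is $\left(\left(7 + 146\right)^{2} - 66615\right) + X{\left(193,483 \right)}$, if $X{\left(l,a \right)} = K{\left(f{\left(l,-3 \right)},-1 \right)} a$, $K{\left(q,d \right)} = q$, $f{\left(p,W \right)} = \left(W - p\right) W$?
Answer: $240798$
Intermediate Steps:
$f{\left(p,W \right)} = W \left(W - p\right)$
$X{\left(l,a \right)} = a \left(9 + 3 l\right)$ ($X{\left(l,a \right)} = - 3 \left(-3 - l\right) a = \left(9 + 3 l\right) a = a \left(9 + 3 l\right)$)
$\left(\left(7 + 146\right)^{2} - 66615\right) + X{\left(193,483 \right)} = \left(\left(7 + 146\right)^{2} - 66615\right) + 3 \cdot 483 \left(3 + 193\right) = \left(153^{2} - 66615\right) + 3 \cdot 483 \cdot 196 = \left(23409 - 66615\right) + 284004 = -43206 + 284004 = 240798$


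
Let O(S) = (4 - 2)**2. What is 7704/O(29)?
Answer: 1926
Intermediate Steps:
O(S) = 4 (O(S) = 2**2 = 4)
7704/O(29) = 7704/4 = 7704*(1/4) = 1926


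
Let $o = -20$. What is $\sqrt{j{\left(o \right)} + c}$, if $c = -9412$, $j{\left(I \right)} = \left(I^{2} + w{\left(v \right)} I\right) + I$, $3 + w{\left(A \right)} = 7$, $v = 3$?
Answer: $2 i \sqrt{2278} \approx 95.457 i$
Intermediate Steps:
$w{\left(A \right)} = 4$ ($w{\left(A \right)} = -3 + 7 = 4$)
$j{\left(I \right)} = I^{2} + 5 I$ ($j{\left(I \right)} = \left(I^{2} + 4 I\right) + I = I^{2} + 5 I$)
$\sqrt{j{\left(o \right)} + c} = \sqrt{- 20 \left(5 - 20\right) - 9412} = \sqrt{\left(-20\right) \left(-15\right) - 9412} = \sqrt{300 - 9412} = \sqrt{-9112} = 2 i \sqrt{2278}$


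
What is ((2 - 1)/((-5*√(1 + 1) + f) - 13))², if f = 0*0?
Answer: 219/14161 - 130*√2/14161 ≈ 0.0024823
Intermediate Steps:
f = 0
((2 - 1)/((-5*√(1 + 1) + f) - 13))² = ((2 - 1)/((-5*√(1 + 1) + 0) - 13))² = (1/((-5*√2 + 0) - 13))² = (1/(-5*√2 - 13))² = (1/(-13 - 5*√2))² = (-13 - 5*√2)⁻²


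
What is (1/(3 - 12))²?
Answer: 1/81 ≈ 0.012346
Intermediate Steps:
(1/(3 - 12))² = (1/(-9))² = (-⅑)² = 1/81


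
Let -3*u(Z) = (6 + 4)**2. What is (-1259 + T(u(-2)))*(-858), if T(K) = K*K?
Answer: 380666/3 ≈ 1.2689e+5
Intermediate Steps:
u(Z) = -100/3 (u(Z) = -(6 + 4)**2/3 = -1/3*10**2 = -1/3*100 = -100/3)
T(K) = K**2
(-1259 + T(u(-2)))*(-858) = (-1259 + (-100/3)**2)*(-858) = (-1259 + 10000/9)*(-858) = -1331/9*(-858) = 380666/3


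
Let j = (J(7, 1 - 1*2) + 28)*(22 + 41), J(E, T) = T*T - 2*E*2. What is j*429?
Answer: 27027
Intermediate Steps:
J(E, T) = T**2 - 4*E
j = 63 (j = (((1 - 1*2)**2 - 4*7) + 28)*(22 + 41) = (((1 - 2)**2 - 28) + 28)*63 = (((-1)**2 - 28) + 28)*63 = ((1 - 28) + 28)*63 = (-27 + 28)*63 = 1*63 = 63)
j*429 = 63*429 = 27027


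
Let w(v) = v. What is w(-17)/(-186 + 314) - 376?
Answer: -48145/128 ≈ -376.13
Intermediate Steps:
w(-17)/(-186 + 314) - 376 = -17/(-186 + 314) - 376 = -17/128 - 376 = -48145/128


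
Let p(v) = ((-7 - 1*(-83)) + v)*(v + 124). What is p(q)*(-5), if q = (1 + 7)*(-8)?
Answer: -3600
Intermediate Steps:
q = -64 (q = 8*(-8) = -64)
p(v) = (76 + v)*(124 + v) (p(v) = ((-7 + 83) + v)*(124 + v) = (76 + v)*(124 + v))
p(q)*(-5) = (9424 + (-64)² + 200*(-64))*(-5) = (9424 + 4096 - 12800)*(-5) = 720*(-5) = -3600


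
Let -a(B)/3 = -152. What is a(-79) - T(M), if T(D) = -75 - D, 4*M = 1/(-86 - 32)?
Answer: 250631/472 ≈ 531.00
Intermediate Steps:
a(B) = 456 (a(B) = -3*(-152) = 456)
M = -1/472 (M = 1/(4*(-86 - 32)) = (1/4)/(-118) = (1/4)*(-1/118) = -1/472 ≈ -0.0021186)
a(-79) - T(M) = 456 - (-75 - 1*(-1/472)) = 456 - (-75 + 1/472) = 456 - 1*(-35399/472) = 456 + 35399/472 = 250631/472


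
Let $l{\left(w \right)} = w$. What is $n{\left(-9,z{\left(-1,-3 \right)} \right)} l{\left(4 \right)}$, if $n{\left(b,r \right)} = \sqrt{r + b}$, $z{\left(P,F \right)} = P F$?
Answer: $4 i \sqrt{6} \approx 9.798 i$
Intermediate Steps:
$z{\left(P,F \right)} = F P$
$n{\left(b,r \right)} = \sqrt{b + r}$
$n{\left(-9,z{\left(-1,-3 \right)} \right)} l{\left(4 \right)} = \sqrt{-9 - -3} \cdot 4 = \sqrt{-9 + 3} \cdot 4 = \sqrt{-6} \cdot 4 = i \sqrt{6} \cdot 4 = 4 i \sqrt{6}$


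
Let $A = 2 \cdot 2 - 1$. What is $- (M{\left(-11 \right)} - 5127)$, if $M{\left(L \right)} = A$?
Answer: $5124$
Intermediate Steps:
$A = 3$ ($A = 4 - 1 = 3$)
$M{\left(L \right)} = 3$
$- (M{\left(-11 \right)} - 5127) = - (3 - 5127) = \left(-1\right) \left(-5124\right) = 5124$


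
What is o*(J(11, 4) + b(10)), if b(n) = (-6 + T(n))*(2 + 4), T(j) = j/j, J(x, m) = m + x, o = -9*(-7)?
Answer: -945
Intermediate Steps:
o = 63
T(j) = 1
b(n) = -30 (b(n) = (-6 + 1)*(2 + 4) = -5*6 = -30)
o*(J(11, 4) + b(10)) = 63*((4 + 11) - 30) = 63*(15 - 30) = 63*(-15) = -945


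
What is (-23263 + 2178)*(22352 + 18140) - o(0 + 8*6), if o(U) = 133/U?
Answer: -40981143493/48 ≈ -8.5377e+8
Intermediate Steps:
(-23263 + 2178)*(22352 + 18140) - o(0 + 8*6) = (-23263 + 2178)*(22352 + 18140) - 133/(0 + 8*6) = -21085*40492 - 133/(0 + 48) = -853773820 - 133/48 = -40981143493/48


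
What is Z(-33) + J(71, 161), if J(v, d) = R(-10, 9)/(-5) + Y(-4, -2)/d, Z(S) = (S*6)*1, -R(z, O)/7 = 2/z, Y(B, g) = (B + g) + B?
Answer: -798327/4025 ≈ -198.34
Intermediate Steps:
Y(B, g) = g + 2*B
R(z, O) = -14/z
Z(S) = 6*S (Z(S) = (6*S)*1 = 6*S)
J(v, d) = -7/25 - 10/d (J(v, d) = -14/(-10)/(-5) + (-2 + 2*(-4))/d = -14*(-⅒)*(-⅕) + (-2 - 8)/d = (7/5)*(-⅕) - 10/d = -7/25 - 10/d)
Z(-33) + J(71, 161) = 6*(-33) + (-7/25 - 10/161) = -198 + (-7/25 - 10*1/161) = -198 + (-7/25 - 10/161) = -198 - 1377/4025 = -798327/4025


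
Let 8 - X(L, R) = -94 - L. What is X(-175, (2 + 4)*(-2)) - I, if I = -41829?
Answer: 41756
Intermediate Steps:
X(L, R) = 102 + L (X(L, R) = 8 - (-94 - L) = 8 + (94 + L) = 102 + L)
X(-175, (2 + 4)*(-2)) - I = (102 - 175) - 1*(-41829) = -73 + 41829 = 41756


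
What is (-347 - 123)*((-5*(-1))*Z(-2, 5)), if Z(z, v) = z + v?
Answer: -7050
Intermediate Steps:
Z(z, v) = v + z
(-347 - 123)*((-5*(-1))*Z(-2, 5)) = (-347 - 123)*((-5*(-1))*(5 - 2)) = -2350*3 = -470*15 = -7050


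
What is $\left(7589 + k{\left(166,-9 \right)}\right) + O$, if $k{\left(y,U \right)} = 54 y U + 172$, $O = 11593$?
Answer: $-61322$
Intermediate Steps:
$k{\left(y,U \right)} = 172 + 54 U y$ ($k{\left(y,U \right)} = 54 U y + 172 = 172 + 54 U y$)
$\left(7589 + k{\left(166,-9 \right)}\right) + O = \left(7589 + \left(172 + 54 \left(-9\right) 166\right)\right) + 11593 = \left(7589 + \left(172 - 80676\right)\right) + 11593 = \left(7589 - 80504\right) + 11593 = -72915 + 11593 = -61322$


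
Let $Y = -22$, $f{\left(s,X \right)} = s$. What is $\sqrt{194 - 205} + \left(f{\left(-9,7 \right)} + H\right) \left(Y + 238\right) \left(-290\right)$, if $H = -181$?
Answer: $11901600 + i \sqrt{11} \approx 1.1902 \cdot 10^{7} + 3.3166 i$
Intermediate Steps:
$\sqrt{194 - 205} + \left(f{\left(-9,7 \right)} + H\right) \left(Y + 238\right) \left(-290\right) = \sqrt{194 - 205} + \left(-9 - 181\right) \left(-22 + 238\right) \left(-290\right) = \sqrt{-11} + \left(-190\right) 216 \left(-290\right) = i \sqrt{11} - -11901600 = i \sqrt{11} + 11901600 = 11901600 + i \sqrt{11}$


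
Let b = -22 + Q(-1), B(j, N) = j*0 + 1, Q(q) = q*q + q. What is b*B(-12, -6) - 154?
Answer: -176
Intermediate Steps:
Q(q) = q + q² (Q(q) = q² + q = q + q²)
B(j, N) = 1 (B(j, N) = 0 + 1 = 1)
b = -22 (b = -22 - (1 - 1) = -22 - 1*0 = -22 + 0 = -22)
b*B(-12, -6) - 154 = -22*1 - 154 = -22 - 154 = -176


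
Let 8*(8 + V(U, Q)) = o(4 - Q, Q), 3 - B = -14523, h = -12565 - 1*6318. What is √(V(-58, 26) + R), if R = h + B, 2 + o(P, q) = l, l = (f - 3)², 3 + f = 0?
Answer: I*√17443/2 ≈ 66.036*I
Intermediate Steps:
f = -3 (f = -3 + 0 = -3)
h = -18883 (h = -12565 - 6318 = -18883)
B = 14526 (B = 3 - 1*(-14523) = 3 + 14523 = 14526)
l = 36 (l = (-3 - 3)² = (-6)² = 36)
o(P, q) = 34 (o(P, q) = -2 + 36 = 34)
V(U, Q) = -15/4 (V(U, Q) = -8 + (⅛)*34 = -8 + 17/4 = -15/4)
R = -4357 (R = -18883 + 14526 = -4357)
√(V(-58, 26) + R) = √(-15/4 - 4357) = √(-17443/4) = I*√17443/2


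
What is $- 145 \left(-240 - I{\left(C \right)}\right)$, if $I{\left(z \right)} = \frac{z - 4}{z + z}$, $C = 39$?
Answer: $\frac{2719475}{78} \approx 34865.0$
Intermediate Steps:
$I{\left(z \right)} = \frac{-4 + z}{2 z}$
$- 145 \left(-240 - I{\left(C \right)}\right) = - 145 \left(-240 - \frac{-4 + 39}{2 \cdot 39}\right) = - 145 \left(-240 - \frac{1}{2} \cdot \frac{1}{39} \cdot 35\right) = - 145 \left(-240 - \frac{35}{78}\right) = \left(-145\right) \left(- \frac{18755}{78}\right) = \frac{2719475}{78}$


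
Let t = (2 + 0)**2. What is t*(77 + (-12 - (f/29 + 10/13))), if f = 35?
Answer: 95040/377 ≈ 252.10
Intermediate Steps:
t = 4 (t = 2**2 = 4)
t*(77 + (-12 - (f/29 + 10/13))) = 4*(77 + (-12 - (35/29 + 10/13))) = 4*(77 + (-12 - 1*745/377)) = 4*(77 + (-12 - 745/377)) = 4*(77 - 5269/377) = 4*(23760/377) = 95040/377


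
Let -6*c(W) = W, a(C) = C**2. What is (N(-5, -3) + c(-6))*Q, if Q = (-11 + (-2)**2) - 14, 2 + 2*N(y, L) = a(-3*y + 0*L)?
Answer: -4725/2 ≈ -2362.5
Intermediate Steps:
N(y, L) = -1 + 9*y**2/2 (N(y, L) = -1 + (-3*y + 0*L)**2/2 = -1 + (-3*y + 0)**2/2 = -1 + (-3*y)**2/2 = -1 + (9*y**2)/2 = -1 + 9*y**2/2)
c(W) = -W/6
Q = -21 (Q = (-11 + 4) - 14 = -7 - 14 = -21)
(N(-5, -3) + c(-6))*Q = ((-1 + (9/2)*(-5)**2) - 1/6*(-6))*(-21) = ((-1 + (9/2)*25) + 1)*(-21) = ((-1 + 225/2) + 1)*(-21) = (223/2 + 1)*(-21) = (225/2)*(-21) = -4725/2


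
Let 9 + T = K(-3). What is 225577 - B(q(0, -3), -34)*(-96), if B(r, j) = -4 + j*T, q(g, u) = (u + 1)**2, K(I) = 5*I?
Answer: 303529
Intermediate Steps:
T = -24 (T = -9 + 5*(-3) = -9 - 15 = -24)
q(g, u) = (1 + u)**2
B(r, j) = -4 - 24*j (B(r, j) = -4 + j*(-24) = -4 - 24*j)
225577 - B(q(0, -3), -34)*(-96) = 225577 - (-4 - 24*(-34))*(-96) = 225577 - (-4 + 816)*(-96) = 225577 - 812*(-96) = 225577 - 1*(-77952) = 225577 + 77952 = 303529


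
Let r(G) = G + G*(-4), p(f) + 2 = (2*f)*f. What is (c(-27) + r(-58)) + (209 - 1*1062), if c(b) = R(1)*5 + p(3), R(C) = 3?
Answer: -648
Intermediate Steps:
p(f) = -2 + 2*f² (p(f) = -2 + (2*f)*f = -2 + 2*f²)
r(G) = -3*G (r(G) = G - 4*G = -3*G)
c(b) = 31 (c(b) = 3*5 + (-2 + 2*3²) = 15 + (-2 + 2*9) = 15 + (-2 + 18) = 15 + 16 = 31)
(c(-27) + r(-58)) + (209 - 1*1062) = (31 - 3*(-58)) + (209 - 1*1062) = (31 + 174) + (209 - 1062) = 205 - 853 = -648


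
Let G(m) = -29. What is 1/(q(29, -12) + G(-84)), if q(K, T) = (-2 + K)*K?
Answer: 1/754 ≈ 0.0013263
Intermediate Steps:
q(K, T) = K*(-2 + K)
1/(q(29, -12) + G(-84)) = 1/(29*(-2 + 29) - 29) = 1/(29*27 - 29) = 1/(783 - 29) = 1/754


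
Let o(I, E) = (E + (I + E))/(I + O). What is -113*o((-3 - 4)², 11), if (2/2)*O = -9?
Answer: -8023/40 ≈ -200.57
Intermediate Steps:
O = -9
o(I, E) = (I + 2*E)/(-9 + I) (o(I, E) = (E + (I + E))/(I - 9) = (E + (E + I))/(-9 + I) = (I + 2*E)/(-9 + I))
-113*o((-3 - 4)², 11) = -113*((-3 - 4)² + 2*11)/(-9 + (-3 - 4)²) = -113*((-7)² + 22)/(-9 + (-7)²) = -113*(49 + 22)/(-9 + 49) = -113*71/40 = -8023/40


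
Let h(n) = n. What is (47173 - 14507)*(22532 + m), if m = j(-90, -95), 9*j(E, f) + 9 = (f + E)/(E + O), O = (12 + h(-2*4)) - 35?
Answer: 801507479704/1089 ≈ 7.3600e+8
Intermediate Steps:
O = -31 (O = (12 - 2*4) - 35 = (12 - 8) - 35 = 4 - 35 = -31)
j(E, f) = -1 + (E + f)/(9*(-31 + E)) (j(E, f) = -1 + ((f + E)/(E - 31))/9 = -1 + ((E + f)/(-31 + E))/9 = -1 + (E + f)/(9*(-31 + E)))
m = -904/1089 (m = (279 - 95 - 8*(-90))/(9*(-31 - 90)) = (⅑)*(279 - 95 + 720)/(-121) = (⅑)*(-1/121)*904 = -904/1089 ≈ -0.83012)
(47173 - 14507)*(22532 + m) = (47173 - 14507)*(22532 - 904/1089) = 32666*(24536444/1089) = 801507479704/1089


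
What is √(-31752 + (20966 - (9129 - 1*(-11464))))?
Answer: I*√31379 ≈ 177.14*I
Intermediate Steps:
√(-31752 + (20966 - (9129 - 1*(-11464)))) = √(-31752 + (20966 - (9129 + 11464))) = √(-31752 + (20966 - 1*20593)) = √(-31752 + (20966 - 20593)) = √(-31752 + 373) = √(-31379) = I*√31379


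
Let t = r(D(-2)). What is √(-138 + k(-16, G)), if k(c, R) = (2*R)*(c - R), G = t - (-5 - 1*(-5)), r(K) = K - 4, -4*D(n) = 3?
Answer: I*√498/4 ≈ 5.579*I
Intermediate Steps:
D(n) = -¾ (D(n) = -¼*3 = -¾)
r(K) = -4 + K
t = -19/4 (t = -4 - ¾ = -19/4 ≈ -4.7500)
G = -19/4 (G = -19/4 - (-5 - 1*(-5)) = -19/4 - (-5 + 5) = -19/4 - 1*0 = -19/4 + 0 = -19/4 ≈ -4.7500)
k(c, R) = 2*R*(c - R)
√(-138 + k(-16, G)) = √(-138 + 2*(-19/4)*(-16 - 1*(-19/4))) = √(-138 + 2*(-19/4)*(-16 + 19/4)) = √(-138 + 2*(-19/4)*(-45/4)) = √(-138 + 855/8) = √(-249/8) = I*√498/4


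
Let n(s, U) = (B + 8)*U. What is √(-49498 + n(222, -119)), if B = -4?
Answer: I*√49974 ≈ 223.55*I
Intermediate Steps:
n(s, U) = 4*U (n(s, U) = (-4 + 8)*U = 4*U)
√(-49498 + n(222, -119)) = √(-49498 + 4*(-119)) = √(-49498 - 476) = √(-49974) = I*√49974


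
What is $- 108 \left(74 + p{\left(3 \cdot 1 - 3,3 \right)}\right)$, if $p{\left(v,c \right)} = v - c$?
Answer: $-7668$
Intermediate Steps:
$- 108 \left(74 + p{\left(3 \cdot 1 - 3,3 \right)}\right) = - 108 \left(74 + \left(\left(3 \cdot 1 - 3\right) - 3\right)\right) = - 108 \left(74 + \left(\left(3 - 3\right) - 3\right)\right) = - 108 \left(74 + \left(0 - 3\right)\right) = - 108 \left(74 - 3\right) = \left(-108\right) 71 = -7668$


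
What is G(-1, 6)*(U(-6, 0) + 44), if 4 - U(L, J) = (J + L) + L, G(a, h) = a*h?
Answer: -360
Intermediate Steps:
U(L, J) = 4 - J - 2*L (U(L, J) = 4 - ((J + L) + L) = 4 - (J + 2*L) = 4 + (-J - 2*L) = 4 - J - 2*L)
G(-1, 6)*(U(-6, 0) + 44) = (-1*6)*((4 - 1*0 - 2*(-6)) + 44) = -6*((4 + 0 + 12) + 44) = -6*(16 + 44) = -6*60 = -360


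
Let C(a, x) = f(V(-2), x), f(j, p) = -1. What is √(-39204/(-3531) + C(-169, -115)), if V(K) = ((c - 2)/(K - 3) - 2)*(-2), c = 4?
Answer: √115667/107 ≈ 3.1785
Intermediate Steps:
V(K) = 4 - 4/(-3 + K) (V(K) = ((4 - 2)/(K - 3) - 2)*(-2) = (2/(-3 + K) - 2)*(-2) = (-2 + 2/(-3 + K))*(-2) = 4 - 4/(-3 + K))
C(a, x) = -1
√(-39204/(-3531) + C(-169, -115)) = √(-39204/(-3531) - 1) = √(-39204*(-1/3531) - 1) = √(1188/107 - 1) = √(1081/107) = √115667/107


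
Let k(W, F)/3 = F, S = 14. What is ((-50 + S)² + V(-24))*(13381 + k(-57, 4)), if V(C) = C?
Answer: 17035896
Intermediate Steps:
k(W, F) = 3*F
((-50 + S)² + V(-24))*(13381 + k(-57, 4)) = ((-50 + 14)² - 24)*(13381 + 3*4) = ((-36)² - 24)*(13381 + 12) = (1296 - 24)*13393 = 1272*13393 = 17035896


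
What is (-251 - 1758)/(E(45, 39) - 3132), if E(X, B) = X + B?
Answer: 2009/3048 ≈ 0.65912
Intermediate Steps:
E(X, B) = B + X
(-251 - 1758)/(E(45, 39) - 3132) = (-251 - 1758)/((39 + 45) - 3132) = -2009/(84 - 3132) = -2009/(-3048) = -2009*(-1/3048) = 2009/3048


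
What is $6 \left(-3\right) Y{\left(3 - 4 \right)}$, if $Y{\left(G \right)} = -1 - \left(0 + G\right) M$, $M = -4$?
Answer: $90$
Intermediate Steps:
$Y{\left(G \right)} = -1 + 4 G$ ($Y{\left(G \right)} = -1 - \left(0 + G\right) \left(-4\right) = -1 - G \left(-4\right) = -1 - - 4 G = -1 + 4 G$)
$6 \left(-3\right) Y{\left(3 - 4 \right)} = 6 \left(-3\right) \left(-1 + 4 \left(3 - 4\right)\right) = - 18 \left(-1 + 4 \left(3 - 4\right)\right) = - 18 \left(-1 + 4 \left(-1\right)\right) = - 18 \left(-1 - 4\right) = \left(-18\right) \left(-5\right) = 90$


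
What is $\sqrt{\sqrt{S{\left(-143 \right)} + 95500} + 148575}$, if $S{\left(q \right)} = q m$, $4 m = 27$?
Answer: $\frac{\sqrt{594300 + 2 \sqrt{378139}}}{2} \approx 385.85$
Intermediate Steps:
$m = \frac{27}{4}$ ($m = \frac{1}{4} \cdot 27 = \frac{27}{4} \approx 6.75$)
$S{\left(q \right)} = \frac{27 q}{4}$ ($S{\left(q \right)} = q \frac{27}{4} = \frac{27 q}{4}$)
$\sqrt{\sqrt{S{\left(-143 \right)} + 95500} + 148575} = \sqrt{\sqrt{\frac{27}{4} \left(-143\right) + 95500} + 148575} = \sqrt{\sqrt{- \frac{3861}{4} + 95500} + 148575} = \sqrt{\sqrt{\frac{378139}{4}} + 148575} = \sqrt{\frac{\sqrt{378139}}{2} + 148575} = \sqrt{148575 + \frac{\sqrt{378139}}{2}}$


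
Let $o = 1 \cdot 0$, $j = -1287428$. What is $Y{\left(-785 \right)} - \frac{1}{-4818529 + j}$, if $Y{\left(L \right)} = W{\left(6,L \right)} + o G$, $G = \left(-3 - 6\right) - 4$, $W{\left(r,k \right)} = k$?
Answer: $- \frac{4793176244}{6105957} \approx -785.0$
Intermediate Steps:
$o = 0$
$G = -13$ ($G = \left(-3 - 6\right) - 4 = -9 - 4 = -13$)
$Y{\left(L \right)} = L$ ($Y{\left(L \right)} = L + 0 \left(-13\right) = L + 0 = L$)
$Y{\left(-785 \right)} - \frac{1}{-4818529 + j} = -785 - \frac{1}{-4818529 - 1287428} = -785 - \frac{1}{-6105957} = -785 - - \frac{1}{6105957} = -785 + \frac{1}{6105957} = - \frac{4793176244}{6105957}$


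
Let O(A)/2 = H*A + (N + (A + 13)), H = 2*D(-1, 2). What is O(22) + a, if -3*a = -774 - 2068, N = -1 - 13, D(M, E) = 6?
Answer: 4552/3 ≈ 1517.3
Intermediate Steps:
N = -14
H = 12 (H = 2*6 = 12)
a = 2842/3 (a = -(-774 - 2068)/3 = -⅓*(-2842) = 2842/3 ≈ 947.33)
O(A) = -2 + 26*A (O(A) = 2*(12*A + (-14 + (A + 13))) = 2*(12*A + (-14 + (13 + A))) = 2*(12*A + (-1 + A)) = 2*(-1 + 13*A) = -2 + 26*A)
O(22) + a = (-2 + 26*22) + 2842/3 = (-2 + 572) + 2842/3 = 570 + 2842/3 = 4552/3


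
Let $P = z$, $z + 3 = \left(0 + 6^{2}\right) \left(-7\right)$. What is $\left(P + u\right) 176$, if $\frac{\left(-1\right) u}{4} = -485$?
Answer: $296560$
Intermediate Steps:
$z = -255$ ($z = -3 + \left(0 + 6^{2}\right) \left(-7\right) = -3 + \left(0 + 36\right) \left(-7\right) = -3 + 36 \left(-7\right) = -3 - 252 = -255$)
$u = 1940$ ($u = \left(-4\right) \left(-485\right) = 1940$)
$P = -255$
$\left(P + u\right) 176 = \left(-255 + 1940\right) 176 = 1685 \cdot 176 = 296560$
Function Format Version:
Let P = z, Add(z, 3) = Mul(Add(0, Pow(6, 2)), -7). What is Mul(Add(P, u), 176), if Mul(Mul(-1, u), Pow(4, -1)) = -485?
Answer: 296560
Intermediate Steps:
z = -255 (z = Add(-3, Mul(Add(0, Pow(6, 2)), -7)) = Add(-3, Mul(Add(0, 36), -7)) = Add(-3, Mul(36, -7)) = Add(-3, -252) = -255)
u = 1940 (u = Mul(-4, -485) = 1940)
P = -255
Mul(Add(P, u), 176) = Mul(Add(-255, 1940), 176) = Mul(1685, 176) = 296560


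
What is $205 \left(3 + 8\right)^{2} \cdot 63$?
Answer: $1562715$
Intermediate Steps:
$205 \left(3 + 8\right)^{2} \cdot 63 = 205 \cdot 11^{2} \cdot 63 = 205 \cdot 121 \cdot 63 = 24805 \cdot 63 = 1562715$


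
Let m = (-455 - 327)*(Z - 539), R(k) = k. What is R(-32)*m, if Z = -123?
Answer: -16565888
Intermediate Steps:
m = 517684 (m = (-455 - 327)*(-123 - 539) = -782*(-662) = 517684)
R(-32)*m = -32*517684 = -16565888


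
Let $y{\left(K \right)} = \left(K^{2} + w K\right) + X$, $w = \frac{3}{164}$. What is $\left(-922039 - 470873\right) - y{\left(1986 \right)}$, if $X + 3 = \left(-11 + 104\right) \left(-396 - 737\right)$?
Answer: $- \frac{429005331}{82} \approx -5.2318 \cdot 10^{6}$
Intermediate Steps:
$w = \frac{3}{164}$ ($w = 3 \cdot \frac{1}{164} = \frac{3}{164} \approx 0.018293$)
$X = -105372$ ($X = -3 + \left(-11 + 104\right) \left(-396 - 737\right) = -3 + 93 \left(-1133\right) = -3 - 105369 = -105372$)
$y{\left(K \right)} = -105372 + K^{2} + \frac{3 K}{164}$ ($y{\left(K \right)} = \left(K^{2} + \frac{3 K}{164}\right) - 105372 = -105372 + K^{2} + \frac{3 K}{164}$)
$\left(-922039 - 470873\right) - y{\left(1986 \right)} = \left(-922039 - 470873\right) - \left(-105372 + 1986^{2} + \frac{3}{164} \cdot 1986\right) = \left(-922039 - 470873\right) - \left(-105372 + 3944196 + \frac{2979}{82}\right) = -1392912 - \frac{314786547}{82} = - \frac{429005331}{82}$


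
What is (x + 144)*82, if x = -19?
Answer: 10250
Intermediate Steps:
(x + 144)*82 = (-19 + 144)*82 = 125*82 = 10250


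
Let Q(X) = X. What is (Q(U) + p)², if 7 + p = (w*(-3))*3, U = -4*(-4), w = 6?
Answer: 2025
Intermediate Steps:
U = 16
p = -61 (p = -7 + (6*(-3))*3 = -7 - 18*3 = -7 - 54 = -61)
(Q(U) + p)² = (16 - 61)² = (-45)² = 2025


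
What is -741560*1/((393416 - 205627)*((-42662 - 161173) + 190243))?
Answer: 92695/319053511 ≈ 0.00029053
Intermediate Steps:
-741560*1/((393416 - 205627)*((-42662 - 161173) + 190243)) = -741560*1/(187789*(-203835 + 190243)) = -741560/(187789*(-13592)) = -741560/(-2552428088) = -741560*(-1/2552428088) = 92695/319053511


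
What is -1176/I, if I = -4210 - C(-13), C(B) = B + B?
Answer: 147/523 ≈ 0.28107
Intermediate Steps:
C(B) = 2*B
I = -4184 (I = -4210 - 2*(-13) = -4210 - 1*(-26) = -4210 + 26 = -4184)
-1176/I = -1176/(-4184) = -1176*(-1/4184) = 147/523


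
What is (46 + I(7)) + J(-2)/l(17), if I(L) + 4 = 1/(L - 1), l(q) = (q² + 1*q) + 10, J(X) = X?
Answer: 9992/237 ≈ 42.160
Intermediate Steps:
l(q) = 10 + q + q² (l(q) = (q² + q) + 10 = (q + q²) + 10 = 10 + q + q²)
I(L) = -4 + 1/(-1 + L) (I(L) = -4 + 1/(L - 1) = -4 + 1/(-1 + L))
(46 + I(7)) + J(-2)/l(17) = (46 + (5 - 4*7)/(-1 + 7)) - 2/(10 + 17 + 17²) = (46 + (5 - 28)/6) - 2/(10 + 17 + 289) = (46 + (⅙)*(-23)) - 2/316 = (46 - 23/6) - 2*1/316 = 253/6 - 1/158 = 9992/237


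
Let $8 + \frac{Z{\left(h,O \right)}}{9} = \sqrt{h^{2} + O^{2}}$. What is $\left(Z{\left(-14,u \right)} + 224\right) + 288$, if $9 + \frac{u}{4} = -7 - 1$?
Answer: $440 + 18 \sqrt{1205} \approx 1064.8$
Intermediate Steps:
$u = -68$ ($u = -36 + 4 \left(-7 - 1\right) = -36 + 4 \left(-8\right) = -36 - 32 = -68$)
$Z{\left(h,O \right)} = -72 + 9 \sqrt{O^{2} + h^{2}}$ ($Z{\left(h,O \right)} = -72 + 9 \sqrt{h^{2} + O^{2}} = -72 + 9 \sqrt{O^{2} + h^{2}}$)
$\left(Z{\left(-14,u \right)} + 224\right) + 288 = \left(\left(-72 + 9 \sqrt{\left(-68\right)^{2} + \left(-14\right)^{2}}\right) + 224\right) + 288 = \left(\left(-72 + 9 \sqrt{4624 + 196}\right) + 224\right) + 288 = \left(\left(-72 + 9 \sqrt{4820}\right) + 224\right) + 288 = \left(\left(-72 + 9 \cdot 2 \sqrt{1205}\right) + 224\right) + 288 = \left(\left(-72 + 18 \sqrt{1205}\right) + 224\right) + 288 = \left(152 + 18 \sqrt{1205}\right) + 288 = 440 + 18 \sqrt{1205}$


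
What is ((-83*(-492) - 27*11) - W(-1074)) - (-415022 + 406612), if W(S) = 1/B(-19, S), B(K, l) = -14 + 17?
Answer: 146846/3 ≈ 48949.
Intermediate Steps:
B(K, l) = 3
W(S) = 1/3
((-83*(-492) - 27*11) - W(-1074)) - (-415022 + 406612) = ((-83*(-492) - 27*11) - 1*1/3) - (-415022 + 406612) = ((40836 - 297) - 1/3) - 1*(-8410) = (40539 - 1/3) + 8410 = 121616/3 + 8410 = 146846/3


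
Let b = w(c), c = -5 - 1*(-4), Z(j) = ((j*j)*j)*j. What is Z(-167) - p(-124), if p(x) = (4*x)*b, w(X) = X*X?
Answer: 777796817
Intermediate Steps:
Z(j) = j⁴ (Z(j) = (j²*j)*j = j³*j = j⁴)
c = -1 (c = -5 + 4 = -1)
w(X) = X²
b = 1 (b = (-1)² = 1)
p(x) = 4*x (p(x) = (4*x)*1 = 4*x)
Z(-167) - p(-124) = (-167)⁴ - 4*(-124) = 777796321 - 1*(-496) = 777796321 + 496 = 777796817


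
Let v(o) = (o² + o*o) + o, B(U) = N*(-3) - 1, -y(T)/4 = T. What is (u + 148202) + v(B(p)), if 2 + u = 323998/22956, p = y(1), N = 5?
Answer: 1706894687/11478 ≈ 1.4871e+5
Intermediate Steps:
y(T) = -4*T
p = -4 (p = -4*1 = -4)
B(U) = -16 (B(U) = 5*(-3) - 1 = -15 - 1 = -16)
u = 139043/11478 (u = -2 + 323998/22956 = -2 + 323998*(1/22956) = -2 + 161999/11478 = 139043/11478 ≈ 12.114)
v(o) = o + 2*o² (v(o) = (o² + o²) + o = 2*o² + o = o + 2*o²)
(u + 148202) + v(B(p)) = (139043/11478 + 148202) - 16*(1 + 2*(-16)) = 1701201599/11478 - 16*(1 - 32) = 1701201599/11478 - 16*(-31) = 1701201599/11478 + 496 = 1706894687/11478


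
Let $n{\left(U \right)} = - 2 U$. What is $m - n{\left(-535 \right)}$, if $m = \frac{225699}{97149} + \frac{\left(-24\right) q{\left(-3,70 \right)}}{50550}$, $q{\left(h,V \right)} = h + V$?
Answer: $- \frac{291299489869}{272826775} \approx -1067.7$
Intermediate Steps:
$q{\left(h,V \right)} = V + h$
$m = \frac{625159381}{272826775}$ ($m = \frac{225699}{97149} + \frac{\left(-24\right) \left(70 - 3\right)}{50550} = 225699 \cdot \frac{1}{97149} + \left(-24\right) 67 \cdot \frac{1}{50550} = \frac{75233}{32383} - \frac{268}{8425} = \frac{625159381}{272826775} \approx 2.2914$)
$m - n{\left(-535 \right)} = \frac{625159381}{272826775} - \left(-2\right) \left(-535\right) = \frac{625159381}{272826775} - 1070 = - \frac{291299489869}{272826775}$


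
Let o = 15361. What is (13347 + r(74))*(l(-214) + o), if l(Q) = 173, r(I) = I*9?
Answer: 217677942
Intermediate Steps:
r(I) = 9*I
(13347 + r(74))*(l(-214) + o) = (13347 + 9*74)*(173 + 15361) = (13347 + 666)*15534 = 14013*15534 = 217677942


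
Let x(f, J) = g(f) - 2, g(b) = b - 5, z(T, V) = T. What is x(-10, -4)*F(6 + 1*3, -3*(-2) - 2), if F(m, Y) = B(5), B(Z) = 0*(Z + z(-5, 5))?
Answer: 0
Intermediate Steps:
g(b) = -5 + b
x(f, J) = -7 + f (x(f, J) = (-5 + f) - 2 = -7 + f)
B(Z) = 0 (B(Z) = 0*(Z - 5) = 0*(-5 + Z) = 0)
F(m, Y) = 0
x(-10, -4)*F(6 + 1*3, -3*(-2) - 2) = (-7 - 10)*0 = -17*0 = 0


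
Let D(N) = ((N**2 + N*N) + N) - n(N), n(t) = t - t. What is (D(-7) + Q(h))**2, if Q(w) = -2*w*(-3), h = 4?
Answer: 13225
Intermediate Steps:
n(t) = 0
D(N) = N + 2*N**2 (D(N) = ((N**2 + N*N) + N) - 1*0 = ((N**2 + N**2) + N) + 0 = (2*N**2 + N) + 0 = (N + 2*N**2) + 0 = N + 2*N**2)
Q(w) = 6*w
(D(-7) + Q(h))**2 = (-7*(1 + 2*(-7)) + 6*4)**2 = (-7*(1 - 14) + 24)**2 = (-7*(-13) + 24)**2 = (91 + 24)**2 = 115**2 = 13225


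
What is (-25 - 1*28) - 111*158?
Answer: -17591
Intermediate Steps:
(-25 - 1*28) - 111*158 = (-25 - 28) - 17538 = -53 - 17538 = -17591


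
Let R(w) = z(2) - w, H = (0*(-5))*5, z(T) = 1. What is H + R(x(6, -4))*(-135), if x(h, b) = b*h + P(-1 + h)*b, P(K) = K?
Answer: -6075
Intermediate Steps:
x(h, b) = b*h + b*(-1 + h) (x(h, b) = b*h + (-1 + h)*b = b*h + b*(-1 + h))
H = 0 (H = 0*5 = 0)
R(w) = 1 - w
H + R(x(6, -4))*(-135) = 0 + (1 - (-4)*(-1 + 2*6))*(-135) = 0 + (1 - (-4)*(-1 + 12))*(-135) = 0 + (1 - (-4)*11)*(-135) = 0 + (1 - 1*(-44))*(-135) = 0 + (1 + 44)*(-135) = 0 + 45*(-135) = 0 - 6075 = -6075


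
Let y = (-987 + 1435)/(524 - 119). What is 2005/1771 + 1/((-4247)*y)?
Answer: 544872575/481371968 ≈ 1.1319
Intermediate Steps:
y = 448/405 ≈ 1.1062
2005/1771 + 1/((-4247)*y) = 2005/1771 + 1/((-4247)*(448/405)) = 2005*(1/1771) - 1/4247*405/448 = 2005/1771 - 405/1902656 = 544872575/481371968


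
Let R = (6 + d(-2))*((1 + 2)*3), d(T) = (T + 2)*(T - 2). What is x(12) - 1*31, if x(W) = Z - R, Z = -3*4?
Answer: -97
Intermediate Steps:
d(T) = (-2 + T)*(2 + T) (d(T) = (2 + T)*(-2 + T) = (-2 + T)*(2 + T))
Z = -12
R = 54 (R = (6 + (-4 + (-2)²))*((1 + 2)*3) = (6 + (-4 + 4))*(3*3) = (6 + 0)*9 = 6*9 = 54)
x(W) = -66 (x(W) = -12 - 1*54 = -12 - 54 = -66)
x(12) - 1*31 = -66 - 1*31 = -66 - 31 = -97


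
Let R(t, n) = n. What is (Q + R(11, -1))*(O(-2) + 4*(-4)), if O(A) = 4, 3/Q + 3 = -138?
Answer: 576/47 ≈ 12.255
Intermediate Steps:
Q = -1/47 (Q = 3/(-3 - 138) = 3/(-141) = 3*(-1/141) = -1/47 ≈ -0.021277)
(Q + R(11, -1))*(O(-2) + 4*(-4)) = (-1/47 - 1)*(4 + 4*(-4)) = -48*(4 - 16)/47 = -48/47*(-12) = 576/47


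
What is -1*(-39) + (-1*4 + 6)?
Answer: 41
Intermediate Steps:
-1*(-39) + (-1*4 + 6) = 39 + (-4 + 6) = 39 + 2 = 41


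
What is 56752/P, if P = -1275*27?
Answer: -56752/34425 ≈ -1.6486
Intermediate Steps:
P = -34425
56752/P = 56752/(-34425) = 56752*(-1/34425) = -56752/34425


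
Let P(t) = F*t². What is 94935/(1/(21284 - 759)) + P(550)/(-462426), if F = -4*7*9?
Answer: 150176006482125/77071 ≈ 1.9485e+9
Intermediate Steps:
F = -252 (F = -28*9 = -252)
P(t) = -252*t²
94935/(1/(21284 - 759)) + P(550)/(-462426) = 94935/(1/(21284 - 759)) - 252*550²/(-462426) = 94935/(1/20525) - 252*302500*(-1/462426) = 94935/(1/20525) - 76230000*(-1/462426) = 94935*20525 + 12705000/77071 = 1948540875 + 12705000/77071 = 150176006482125/77071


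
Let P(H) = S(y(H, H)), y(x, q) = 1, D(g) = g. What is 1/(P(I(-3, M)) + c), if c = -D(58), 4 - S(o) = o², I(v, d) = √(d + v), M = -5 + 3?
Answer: -1/55 ≈ -0.018182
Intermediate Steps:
M = -2
S(o) = 4 - o²
P(H) = 3 (P(H) = 4 - 1*1² = 4 - 1*1 = 4 - 1 = 3)
c = -58 (c = -1*58 = -58)
1/(P(I(-3, M)) + c) = 1/(3 - 58) = 1/(-55) = -1/55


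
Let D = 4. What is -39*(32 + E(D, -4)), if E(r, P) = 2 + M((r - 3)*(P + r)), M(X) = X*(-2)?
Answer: -1326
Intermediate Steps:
M(X) = -2*X
E(r, P) = 2 - 2*(-3 + r)*(P + r) (E(r, P) = 2 - 2*(r - 3)*(P + r) = 2 - 2*(-3 + r)*(P + r))
-39*(32 + E(D, -4)) = -39*(32 + (2 - 2*4**2 + 6*(-4) + 6*4 - 2*(-4)*4)) = -39*(32 + (2 - 2*16 - 24 + 24 + 32)) = -39*(32 + (2 - 32 - 24 + 24 + 32)) = -39*(32 + 2) = -39*34 = -1326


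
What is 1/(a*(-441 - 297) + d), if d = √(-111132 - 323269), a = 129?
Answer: -95202/9063855205 - I*√434401/9063855205 ≈ -1.0503e-5 - 7.2716e-8*I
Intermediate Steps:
d = I*√434401 (d = √(-434401) = I*√434401 ≈ 659.09*I)
1/(a*(-441 - 297) + d) = 1/(129*(-441 - 297) + I*√434401) = 1/(129*(-738) + I*√434401) = 1/(-95202 + I*√434401)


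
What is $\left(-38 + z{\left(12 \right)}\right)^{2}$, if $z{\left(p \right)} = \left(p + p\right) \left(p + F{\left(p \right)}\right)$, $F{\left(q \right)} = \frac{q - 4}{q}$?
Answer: $70756$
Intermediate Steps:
$F{\left(q \right)} = \frac{-4 + q}{q}$
$z{\left(p \right)} = 2 p \left(p + \frac{-4 + p}{p}\right)$ ($z{\left(p \right)} = \left(p + p\right) \left(p + \frac{-4 + p}{p}\right) = 2 p \left(p + \frac{-4 + p}{p}\right)$)
$\left(-38 + z{\left(12 \right)}\right)^{2} = \left(-38 + \left(-8 + 2 \cdot 12 + 2 \cdot 12^{2}\right)\right)^{2} = \left(-38 + \left(-8 + 24 + 2 \cdot 144\right)\right)^{2} = \left(-38 + \left(-8 + 24 + 288\right)\right)^{2} = \left(-38 + 304\right)^{2} = 266^{2} = 70756$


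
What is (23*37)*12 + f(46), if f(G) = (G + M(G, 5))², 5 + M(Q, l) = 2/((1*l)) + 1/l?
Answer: 298564/25 ≈ 11943.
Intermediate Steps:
M(Q, l) = -5 + 3/l (M(Q, l) = -5 + (2/((1*l)) + 1/l) = -5 + (2/l + 1/l) = -5 + 3/l)
f(G) = (-22/5 + G)² (f(G) = (G + (-5 + 3/5))² = (G + (-5 + 3*(⅕)))² = (G + (-5 + ⅗))² = (G - 22/5)² = (-22/5 + G)²)
(23*37)*12 + f(46) = (23*37)*12 + (-22 + 5*46)²/25 = 851*12 + (-22 + 230)²/25 = 10212 + (1/25)*208² = 10212 + (1/25)*43264 = 10212 + 43264/25 = 298564/25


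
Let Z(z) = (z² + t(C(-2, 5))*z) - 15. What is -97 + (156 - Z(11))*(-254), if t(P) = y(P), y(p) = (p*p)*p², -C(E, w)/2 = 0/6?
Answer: -12797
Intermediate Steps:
C(E, w) = 0 (C(E, w) = -0/6 = -2*0 = 0)
y(p) = p⁴ (y(p) = p²*p² = p⁴)
t(P) = P⁴
Z(z) = -15 + z² (Z(z) = (z² + 0⁴*z) - 15 = (z² + 0*z) - 15 = (z² + 0) - 15 = z² - 15 = -15 + z²)
-97 + (156 - Z(11))*(-254) = -97 + (156 - (-15 + 11²))*(-254) = -97 + (156 - (-15 + 121))*(-254) = -97 + (156 - 1*106)*(-254) = -97 + (156 - 106)*(-254) = -97 + 50*(-254) = -97 - 12700 = -12797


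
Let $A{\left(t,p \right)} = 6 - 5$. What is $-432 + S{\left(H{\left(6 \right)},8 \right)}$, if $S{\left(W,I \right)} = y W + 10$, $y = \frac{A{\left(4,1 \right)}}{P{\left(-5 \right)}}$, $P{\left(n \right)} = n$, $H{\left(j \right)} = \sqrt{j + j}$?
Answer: $-422 - \frac{2 \sqrt{3}}{5} \approx -422.69$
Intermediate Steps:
$H{\left(j \right)} = \sqrt{2} \sqrt{j}$ ($H{\left(j \right)} = \sqrt{2 j} = \sqrt{2} \sqrt{j}$)
$A{\left(t,p \right)} = 1$
$y = - \frac{1}{5}$ ($y = 1 \frac{1}{-5} = 1 \left(- \frac{1}{5}\right) = - \frac{1}{5} \approx -0.2$)
$S{\left(W,I \right)} = 10 - \frac{W}{5}$ ($S{\left(W,I \right)} = - \frac{W}{5} + 10 = 10 - \frac{W}{5}$)
$-432 + S{\left(H{\left(6 \right)},8 \right)} = -432 + \left(10 - \frac{\sqrt{2} \sqrt{6}}{5}\right) = -432 + \left(10 - \frac{2 \sqrt{3}}{5}\right) = -422 - \frac{2 \sqrt{3}}{5}$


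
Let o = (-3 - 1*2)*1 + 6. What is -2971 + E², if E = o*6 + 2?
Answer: -2907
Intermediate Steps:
o = 1 (o = (-3 - 2)*1 + 6 = -5*1 + 6 = -5 + 6 = 1)
E = 8 (E = 1*6 + 2 = 6 + 2 = 8)
-2971 + E² = -2971 + 8² = -2971 + 64 = -2907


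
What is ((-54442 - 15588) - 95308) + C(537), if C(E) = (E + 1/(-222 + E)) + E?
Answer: -51743159/315 ≈ -1.6426e+5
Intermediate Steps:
C(E) = 1/(-222 + E) + 2*E
((-54442 - 15588) - 95308) + C(537) = ((-54442 - 15588) - 95308) + (1 - 444*537 + 2*537²)/(-222 + 537) = (-70030 - 95308) + (1 - 238428 + 2*288369)/315 = -165338 + (1 - 238428 + 576738)/315 = -165338 + (1/315)*338311 = -165338 + 338311/315 = -51743159/315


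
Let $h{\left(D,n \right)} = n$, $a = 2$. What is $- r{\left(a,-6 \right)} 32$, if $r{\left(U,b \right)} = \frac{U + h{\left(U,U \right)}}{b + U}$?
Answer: $32$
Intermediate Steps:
$r{\left(U,b \right)} = \frac{2 U}{U + b}$ ($r{\left(U,b \right)} = \frac{U + U}{b + U} = \frac{2 U}{U + b}$)
$- r{\left(a,-6 \right)} 32 = - \frac{2 \cdot 2}{2 - 6} \cdot 32 = - \frac{2 \cdot 2}{-4} \cdot 32 = - \frac{2 \cdot 2 \left(-1\right)}{4} \cdot 32 = \left(-1\right) \left(-1\right) 32 = 1 \cdot 32 = 32$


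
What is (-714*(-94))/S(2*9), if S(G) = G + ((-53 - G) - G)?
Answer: -67116/71 ≈ -945.30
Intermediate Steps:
S(G) = -53 - G (S(G) = G + (-53 - 2*G) = -53 - G)
(-714*(-94))/S(2*9) = (-714*(-94))/(-53 - 2*9) = 67116/(-53 - 1*18) = 67116/(-53 - 18) = 67116/(-71) = 67116*(-1/71) = -67116/71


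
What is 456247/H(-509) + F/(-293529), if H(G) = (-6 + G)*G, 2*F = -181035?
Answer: 105099687017/51296149610 ≈ 2.0489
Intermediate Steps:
F = -181035/2 (F = (1/2)*(-181035) = -181035/2 ≈ -90518.)
H(G) = G*(-6 + G)
456247/H(-509) + F/(-293529) = 456247/((-509*(-6 - 509))) - 181035/2/(-293529) = 456247/((-509*(-515))) - 181035/2*(-1/293529) = 456247/262135 + 60345/195686 = 105099687017/51296149610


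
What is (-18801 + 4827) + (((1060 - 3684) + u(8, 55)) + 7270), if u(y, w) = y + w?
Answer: -9265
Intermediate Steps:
u(y, w) = w + y
(-18801 + 4827) + (((1060 - 3684) + u(8, 55)) + 7270) = (-18801 + 4827) + (((1060 - 3684) + (55 + 8)) + 7270) = -13974 + ((-2624 + 63) + 7270) = -13974 + (-2561 + 7270) = -13974 + 4709 = -9265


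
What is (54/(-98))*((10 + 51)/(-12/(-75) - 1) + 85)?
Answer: -2340/343 ≈ -6.8222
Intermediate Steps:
(54/(-98))*((10 + 51)/(-12/(-75) - 1) + 85) = (54*(-1/98))*(61/(-12*(-1/75) - 1) + 85) = -27*(61/(4/25 - 1) + 85)/49 = -27*(61/(-21/25) + 85)/49 = -27*(61*(-25/21) + 85)/49 = -27*(-1525/21 + 85)/49 = -27/49*260/21 = -2340/343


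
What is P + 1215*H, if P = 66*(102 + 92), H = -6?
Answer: 5514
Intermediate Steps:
P = 12804 (P = 66*194 = 12804)
P + 1215*H = 12804 + 1215*(-6) = 12804 - 7290 = 5514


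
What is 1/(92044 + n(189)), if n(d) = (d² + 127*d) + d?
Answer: 1/151957 ≈ 6.5808e-6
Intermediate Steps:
n(d) = d² + 128*d
1/(92044 + n(189)) = 1/(92044 + 189*(128 + 189)) = 1/(92044 + 189*317) = 1/(92044 + 59913) = 1/151957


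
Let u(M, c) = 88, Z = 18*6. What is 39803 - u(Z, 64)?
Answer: 39715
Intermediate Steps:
Z = 108
39803 - u(Z, 64) = 39803 - 1*88 = 39803 - 88 = 39715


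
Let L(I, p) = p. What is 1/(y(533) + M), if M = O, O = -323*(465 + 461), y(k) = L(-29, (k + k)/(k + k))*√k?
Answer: -299098/89459613071 - √533/89459613071 ≈ -3.3436e-6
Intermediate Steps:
y(k) = √k (y(k) = ((k + k)/(k + k))*√k = ((2*k)/((2*k)))*√k = ((2*k)*(1/(2*k)))*√k = 1*√k = √k)
O = -299098 (O = -323*926 = -299098)
M = -299098
1/(y(533) + M) = 1/(√533 - 299098) = 1/(-299098 + √533)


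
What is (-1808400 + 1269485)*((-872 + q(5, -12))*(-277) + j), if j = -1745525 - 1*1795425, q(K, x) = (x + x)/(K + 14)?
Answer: 33780305598390/19 ≈ 1.7779e+12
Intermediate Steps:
q(K, x) = 2*x/(14 + K) (q(K, x) = (2*x)/(14 + K) = 2*x/(14 + K))
j = -3540950 (j = -1745525 - 1795425 = -3540950)
(-1808400 + 1269485)*((-872 + q(5, -12))*(-277) + j) = (-1808400 + 1269485)*((-872 + 2*(-12)/(14 + 5))*(-277) - 3540950) = -538915*((-872 + 2*(-12)/19)*(-277) - 3540950) = -538915*((-872 + 2*(-12)*(1/19))*(-277) - 3540950) = -538915*((-872 - 24/19)*(-277) - 3540950) = -538915*(-16592/19*(-277) - 3540950) = -538915*(4595984/19 - 3540950) = -538915*(-62682066/19) = 33780305598390/19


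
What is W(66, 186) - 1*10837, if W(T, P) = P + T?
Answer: -10585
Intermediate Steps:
W(66, 186) - 1*10837 = (186 + 66) - 1*10837 = 252 - 10837 = -10585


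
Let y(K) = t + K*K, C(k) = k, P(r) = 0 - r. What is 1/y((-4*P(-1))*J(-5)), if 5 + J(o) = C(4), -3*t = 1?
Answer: 3/47 ≈ 0.063830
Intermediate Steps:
t = -1/3 (t = -1/3*1 = -1/3 ≈ -0.33333)
P(r) = -r
J(o) = -1 (J(o) = -5 + 4 = -1)
y(K) = -1/3 + K**2 (y(K) = -1/3 + K*K = -1/3 + K**2)
1/y((-4*P(-1))*J(-5)) = 1/(-1/3 + (-(-4)*(-1)*(-1))**2) = 1/(-1/3 + (-4*1*(-1))**2) = 1/(-1/3 + (-4*(-1))**2) = 1/(-1/3 + 4**2) = 1/(-1/3 + 16) = 1/(47/3) = 3/47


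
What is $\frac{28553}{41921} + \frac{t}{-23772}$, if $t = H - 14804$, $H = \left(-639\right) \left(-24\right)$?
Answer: $\frac{23444998}{35590929} \approx 0.65874$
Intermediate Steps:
$H = 15336$
$t = 532$ ($t = 15336 - 14804 = 532$)
$\frac{28553}{41921} + \frac{t}{-23772} = \frac{28553}{41921} + \frac{532}{-23772} = 28553 \cdot \frac{1}{41921} + 532 \left(- \frac{1}{23772}\right) = \frac{28553}{41921} - \frac{19}{849} = \frac{23444998}{35590929}$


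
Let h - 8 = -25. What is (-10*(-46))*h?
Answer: -7820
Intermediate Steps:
h = -17 (h = 8 - 25 = -17)
(-10*(-46))*h = -10*(-46)*(-17) = 460*(-17) = -7820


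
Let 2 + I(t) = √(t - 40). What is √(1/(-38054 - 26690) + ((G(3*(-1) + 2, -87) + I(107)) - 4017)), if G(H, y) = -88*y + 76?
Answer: √(3891024907606 + 1047946384*√67)/32372 ≈ 61.002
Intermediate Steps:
G(H, y) = 76 - 88*y
I(t) = -2 + √(-40 + t) (I(t) = -2 + √(t - 40) = -2 + √(-40 + t))
√(1/(-38054 - 26690) + ((G(3*(-1) + 2, -87) + I(107)) - 4017)) = √(1/(-38054 - 26690) + (((76 - 88*(-87)) + (-2 + √(-40 + 107))) - 4017)) = √(1/(-64744) + (((76 + 7656) + (-2 + √67)) - 4017)) = √(-1/64744 + ((7732 + (-2 + √67)) - 4017)) = √(-1/64744 + ((7730 + √67) - 4017)) = √(-1/64744 + (3713 + √67)) = √(240394471/64744 + √67)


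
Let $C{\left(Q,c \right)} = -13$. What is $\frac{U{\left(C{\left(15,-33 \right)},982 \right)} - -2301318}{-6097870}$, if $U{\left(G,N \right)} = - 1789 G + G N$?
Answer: $- \frac{2311809}{6097870} \approx -0.37912$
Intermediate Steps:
$\frac{U{\left(C{\left(15,-33 \right)},982 \right)} - -2301318}{-6097870} = \frac{- 13 \left(-1789 + 982\right) - -2301318}{-6097870} = \left(\left(-13\right) \left(-807\right) + 2301318\right) \left(- \frac{1}{6097870}\right) = \left(10491 + 2301318\right) \left(- \frac{1}{6097870}\right) = 2311809 \left(- \frac{1}{6097870}\right) = - \frac{2311809}{6097870}$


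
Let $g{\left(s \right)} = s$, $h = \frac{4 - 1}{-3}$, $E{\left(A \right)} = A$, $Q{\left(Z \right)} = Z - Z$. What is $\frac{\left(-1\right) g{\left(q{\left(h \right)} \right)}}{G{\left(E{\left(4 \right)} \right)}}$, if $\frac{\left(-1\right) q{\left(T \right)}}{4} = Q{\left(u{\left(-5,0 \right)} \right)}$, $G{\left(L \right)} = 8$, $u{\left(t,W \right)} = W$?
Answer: $0$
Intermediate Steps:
$Q{\left(Z \right)} = 0$
$h = -1$ ($h = 3 \left(- \frac{1}{3}\right) = -1$)
$q{\left(T \right)} = 0$ ($q{\left(T \right)} = \left(-4\right) 0 = 0$)
$\frac{\left(-1\right) g{\left(q{\left(h \right)} \right)}}{G{\left(E{\left(4 \right)} \right)}} = \frac{\left(-1\right) 0}{8} = \frac{1}{8} \cdot 0 = 0$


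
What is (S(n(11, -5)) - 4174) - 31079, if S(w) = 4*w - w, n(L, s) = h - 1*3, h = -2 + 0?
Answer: -35268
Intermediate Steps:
h = -2
n(L, s) = -5 (n(L, s) = -2 - 1*3 = -2 - 3 = -5)
S(w) = 3*w
(S(n(11, -5)) - 4174) - 31079 = (3*(-5) - 4174) - 31079 = (-15 - 4174) - 31079 = -4189 - 31079 = -35268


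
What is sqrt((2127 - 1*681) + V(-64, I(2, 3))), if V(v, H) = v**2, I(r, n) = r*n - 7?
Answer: sqrt(5542) ≈ 74.445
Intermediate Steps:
I(r, n) = -7 + n*r (I(r, n) = n*r - 7 = -7 + n*r)
sqrt((2127 - 1*681) + V(-64, I(2, 3))) = sqrt((2127 - 1*681) + (-64)**2) = sqrt((2127 - 681) + 4096) = sqrt(1446 + 4096) = sqrt(5542)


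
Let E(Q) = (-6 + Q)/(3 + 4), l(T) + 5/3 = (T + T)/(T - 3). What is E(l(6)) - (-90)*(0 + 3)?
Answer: 5659/21 ≈ 269.48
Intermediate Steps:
l(T) = -5/3 + 2*T/(-3 + T) (l(T) = -5/3 + (T + T)/(T - 3) = -5/3 + (2*T)/(-3 + T) = -5/3 + 2*T/(-3 + T))
E(Q) = -6/7 + Q/7 (E(Q) = (-6 + Q)/7 = (-6 + Q)*(⅐) = -6/7 + Q/7)
E(l(6)) - (-90)*(0 + 3) = (-6/7 + ((15 + 6)/(3*(-3 + 6)))/7) - (-90)*(0 + 3) = (-6/7 + ((⅓)*21/3)/7) - (-90)*3 = (-6/7 + ((⅓)*(⅓)*21)/7) - 45*(-6) = (-6/7 + (⅐)*(7/3)) + 270 = (-6/7 + ⅓) + 270 = -11/21 + 270 = 5659/21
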